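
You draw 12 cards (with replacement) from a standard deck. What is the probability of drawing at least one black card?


P(not a black card) = 26/52 = 1/2
P(none in 12 draws) = (1/2)^12 = 1/4096
P(≥1 black card) = 1 - 1/4096 = 4095/4096

P = 4095/4096 ≈ 99.98%


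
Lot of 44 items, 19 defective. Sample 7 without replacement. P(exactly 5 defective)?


Hypergeometric: C(19,5)×C(25,2)/C(44,7)
= 11628×300/38320568 = 22950/252109

P(X=5) = 22950/252109 ≈ 9.10%


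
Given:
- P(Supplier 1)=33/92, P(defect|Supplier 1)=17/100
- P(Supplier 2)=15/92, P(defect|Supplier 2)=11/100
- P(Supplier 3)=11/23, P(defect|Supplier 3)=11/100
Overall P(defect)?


P(B) = Σ P(B|Aᵢ)×P(Aᵢ)
  17/100×33/92 = 561/9200
  11/100×15/92 = 33/1840
  11/100×11/23 = 121/2300
Sum = 121/920

P(defect) = 121/920 ≈ 13.15%


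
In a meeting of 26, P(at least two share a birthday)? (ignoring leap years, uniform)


P(all different) = Π(365-i)/365 for i=0..25
= 0.401759
P(match) = 1 - 0.401759 = 0.598241

P ≈ 0.5982 ≈ 59.82%


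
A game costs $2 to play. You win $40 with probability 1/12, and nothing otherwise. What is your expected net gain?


E[gain] = (40-2)×1/12 + (-2)×11/12
= 19/6 - 11/6 = 4/3

Expected net gain = $4/3 ≈ $1.33


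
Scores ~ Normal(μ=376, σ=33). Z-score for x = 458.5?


z = (x - μ)/σ = (458.5 - 376)/33 = 2.5

z = 2.5


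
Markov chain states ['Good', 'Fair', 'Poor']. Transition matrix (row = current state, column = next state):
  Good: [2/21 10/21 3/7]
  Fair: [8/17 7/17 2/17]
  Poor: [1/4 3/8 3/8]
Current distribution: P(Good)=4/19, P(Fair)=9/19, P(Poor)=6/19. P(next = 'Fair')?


P(next=Fair) = Σᵢ P(now=i)×P(i→Fair)
= 4/19×10/21 + 9/19×7/17 + 6/19×3/8
= 40/399 + 63/323 + 9/76 = 11225/27132

P = 11225/27132 ≈ 0.4137


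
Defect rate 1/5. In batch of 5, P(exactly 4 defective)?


Binomial: P(X=4) = C(5,4)×p^4×(1-p)^1
= 5 × 1/625 × 4/5 = 4/625

P(X=4) = 4/625 ≈ 0.64%


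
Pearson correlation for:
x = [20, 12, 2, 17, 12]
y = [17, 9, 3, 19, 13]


n=5, Σx=63, Σy=61, Σxy=933, Σx²=981, Σy²=909
r = (5×933 - 63×61)/√((5×981 - 63²)(5×909 - 61²))
= 822/√(936×824) = 822/√771264 ≈ 822/878.2164 ≈ 0.9360

r ≈ 0.9360


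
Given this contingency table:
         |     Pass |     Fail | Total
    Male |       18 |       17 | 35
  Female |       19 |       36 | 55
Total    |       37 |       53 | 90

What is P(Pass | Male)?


P(Pass | Male) = 18/(18+17) = 18/35

P(Pass|Male) = 18/35 ≈ 51.43%


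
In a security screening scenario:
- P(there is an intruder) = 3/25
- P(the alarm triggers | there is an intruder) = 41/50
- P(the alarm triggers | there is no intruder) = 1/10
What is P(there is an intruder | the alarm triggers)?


Using Bayes' theorem:
P(A|B) = P(B|A)·P(A) / P(B)

P(the alarm triggers) = 41/50 × 3/25 + 1/10 × 22/25
= 123/1250 + 11/125 = 233/1250

P(there is an intruder|the alarm triggers) = (123/1250) / (233/1250) = 123/233

P(there is an intruder|the alarm triggers) = 123/233 ≈ 52.79%


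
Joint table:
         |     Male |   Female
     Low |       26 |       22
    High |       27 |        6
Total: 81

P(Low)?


P(Low) = (26+22)/81 = 48/81 = 16/27

P(Low) = 16/27 ≈ 59.26%


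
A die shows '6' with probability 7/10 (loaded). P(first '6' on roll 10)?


Geometric: P(X=10) = (1-p)^(k-1)×p = (3/10)^9×7/10 = 137781/10000000000

P(X=10) = 137781/10000000000 ≈ 0.00%


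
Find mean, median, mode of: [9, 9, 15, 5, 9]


Sorted: [5, 9, 9, 9, 15]
Mean = 47/5
Median = 9
Freq: {9: 3, 15: 1, 5: 1}
Mode: [9]

Mean=47/5, Median=9, Mode=9


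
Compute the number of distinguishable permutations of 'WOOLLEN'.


Letters: 7, freq: {'W': 1, 'O': 2, 'L': 2, 'E': 1, 'N': 1}
7!/(1!×2!×2!×1!×1!) = 5040/4 = 1260

1260


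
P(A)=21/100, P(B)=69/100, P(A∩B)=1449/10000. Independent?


P(A)×P(B) = 1449/10000
P(A∩B) = 1449/10000
Equal ✓ → Independent

Yes, independent


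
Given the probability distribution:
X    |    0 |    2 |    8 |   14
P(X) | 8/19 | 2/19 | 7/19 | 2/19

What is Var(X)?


E[X] = 88/19
E[X²] = 848/19
Var(X) = E[X²] - (E[X])² = 848/19 - 7744/361 = 8368/361

Var(X) = 8368/361 ≈ 23.1801


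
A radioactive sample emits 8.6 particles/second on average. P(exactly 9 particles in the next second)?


Poisson(λ=8.6): P(X=9) = e^(-λ)×λ^k/k!
= e^(-8.6) × 8.6^9 / 9!
≈ 0.0001841057937 × 257327417.312 / 362880 ≈ 0.130554

P(X=9) ≈ 0.130554 ≈ 13.06%


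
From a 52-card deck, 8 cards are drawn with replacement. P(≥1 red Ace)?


P(not a red Ace) = 50/52 = 25/26
P(none in 8 draws) = (25/26)^8 = 152587890625/208827064576
P(≥1 red Ace) = 1 - 152587890625/208827064576 = 56239173951/208827064576

P = 56239173951/208827064576 ≈ 26.93%


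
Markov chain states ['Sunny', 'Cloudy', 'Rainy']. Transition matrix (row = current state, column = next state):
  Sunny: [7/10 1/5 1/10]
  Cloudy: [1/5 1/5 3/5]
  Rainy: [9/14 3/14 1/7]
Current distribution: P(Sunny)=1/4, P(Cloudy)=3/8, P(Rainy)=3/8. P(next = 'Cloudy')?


P(next=Cloudy) = Σᵢ P(now=i)×P(i→Cloudy)
= 1/4×1/5 + 3/8×1/5 + 3/8×3/14
= 1/20 + 3/40 + 9/112 = 23/112

P = 23/112 ≈ 0.2054


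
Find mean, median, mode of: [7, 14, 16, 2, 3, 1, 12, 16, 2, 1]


Sorted: [1, 1, 2, 2, 3, 7, 12, 14, 16, 16]
Mean = 74/10 = 37/5
Median = 5
Freq: {7: 1, 14: 1, 16: 2, 2: 2, 3: 1, 1: 2, 12: 1}
Mode: [1, 2, 16]

Mean=37/5, Median=5, Mode=[1, 2, 16]


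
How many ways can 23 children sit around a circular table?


Circular arrangements of 23 distinct objects: fix one position to break rotational symmetry.
(n-1)! = 22! = 1124000727777607680000

1124000727777607680000


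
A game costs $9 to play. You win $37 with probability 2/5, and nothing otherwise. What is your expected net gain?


E[gain] = (37-9)×2/5 + (-9)×3/5
= 56/5 - 27/5 = 29/5

Expected net gain = $29/5 ≈ $5.80


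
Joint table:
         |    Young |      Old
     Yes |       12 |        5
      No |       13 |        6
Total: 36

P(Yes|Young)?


P(Yes|Young) = 12/(12+13) = 12/25

P = 12/25 ≈ 48.00%


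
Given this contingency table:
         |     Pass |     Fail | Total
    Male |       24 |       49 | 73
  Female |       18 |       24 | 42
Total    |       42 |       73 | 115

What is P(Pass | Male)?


P(Pass | Male) = 24/(24+49) = 24/73

P(Pass|Male) = 24/73 ≈ 32.88%


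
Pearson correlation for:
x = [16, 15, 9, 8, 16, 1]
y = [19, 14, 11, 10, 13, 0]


n=6, Σx=65, Σy=67, Σxy=901, Σx²=883, Σy²=947
r = (6×901 - 65×67)/√((6×883 - 65²)(6×947 - 67²))
= 1051/√(1073×1193) = 1051/√1280089 ≈ 1051/1131.4102 ≈ 0.9289

r ≈ 0.9289


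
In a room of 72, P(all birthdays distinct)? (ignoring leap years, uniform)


P(all different) = Π(365-i)/365 for i=0..71
= (365/365)×(364/365)×...×(294/365)
= 0.000547

P ≈ 0.0005 ≈ 0.05%


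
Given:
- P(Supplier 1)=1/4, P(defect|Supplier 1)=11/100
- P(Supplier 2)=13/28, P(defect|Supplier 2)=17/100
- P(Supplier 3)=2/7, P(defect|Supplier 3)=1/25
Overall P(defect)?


P(B) = Σ P(B|Aᵢ)×P(Aᵢ)
  11/100×1/4 = 11/400
  17/100×13/28 = 221/2800
  1/25×2/7 = 2/175
Sum = 33/280

P(defect) = 33/280 ≈ 11.79%


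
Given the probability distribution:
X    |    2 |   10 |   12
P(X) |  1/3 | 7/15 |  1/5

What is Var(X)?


E[X] = 116/15
E[X²] = 384/5
Var(X) = E[X²] - (E[X])² = 384/5 - 13456/225 = 3824/225

Var(X) = 3824/225 ≈ 16.9956


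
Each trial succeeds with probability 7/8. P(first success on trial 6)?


Geometric: P(X=6) = (1-p)^(k-1)×p = (1/8)^5×7/8 = 7/262144

P(X=6) = 7/262144 ≈ 0.00%


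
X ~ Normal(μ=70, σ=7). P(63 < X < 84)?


z₁=(63-70)/7=-1.0, z₂=(84-70)/7=2.0
P = Φ(2.0) - Φ(-1.0) = 0.977250 - 0.158655 = 0.818595 ≈ 0.8186

P(63 < X < 84) ≈ 0.8186


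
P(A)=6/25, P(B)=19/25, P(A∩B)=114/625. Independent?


P(A)×P(B) = 114/625
P(A∩B) = 114/625
Equal ✓ → Independent

Yes, independent


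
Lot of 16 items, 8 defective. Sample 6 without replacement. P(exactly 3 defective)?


Hypergeometric: C(8,3)×C(8,3)/C(16,6)
= 56×56/8008 = 56/143

P(X=3) = 56/143 ≈ 39.16%


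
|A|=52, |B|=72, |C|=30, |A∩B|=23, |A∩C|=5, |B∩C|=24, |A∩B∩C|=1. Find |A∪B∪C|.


|A∪B∪C| = 52+72+30-23-5-24+1 = 103

|A∪B∪C| = 103


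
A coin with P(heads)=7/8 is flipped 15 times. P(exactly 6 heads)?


Binomial: P(X=6) = C(15,6)×p^6×(1-p)^9
= 5005 × 117649/262144 × 1/134217728 = 588833245/35184372088832

P(X=6) = 588833245/35184372088832 ≈ 0.00%


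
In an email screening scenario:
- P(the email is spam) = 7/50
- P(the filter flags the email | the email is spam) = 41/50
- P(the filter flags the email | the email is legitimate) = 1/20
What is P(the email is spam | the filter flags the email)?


Using Bayes' theorem:
P(A|B) = P(B|A)·P(A) / P(B)

P(the filter flags the email) = 41/50 × 7/50 + 1/20 × 43/50
= 287/2500 + 43/1000 = 789/5000

P(the email is spam|the filter flags the email) = (287/2500) / (789/5000) = 574/789

P(the email is spam|the filter flags the email) = 574/789 ≈ 72.75%


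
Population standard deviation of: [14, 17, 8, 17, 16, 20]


Mean = 92/6 = 46/3
  (14-46/3)²=16/9
  (17-46/3)²=25/9
  (8-46/3)²=484/9
  (17-46/3)²=25/9
  (16-46/3)²=4/9
  (20-46/3)²=196/9
Σ(x-μ)² = 250/3
σ² = (250/3)/6 = 125/9

σ = √(125/9) ≈ 3.7268


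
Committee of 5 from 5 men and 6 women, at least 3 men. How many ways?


Count by #men:
  3M,2W: C(5,3)×C(6,2)=150
  4M,1W: C(5,4)×C(6,1)=30
  5M,0W: C(5,5)×C(6,0)=1
Total = 181

181


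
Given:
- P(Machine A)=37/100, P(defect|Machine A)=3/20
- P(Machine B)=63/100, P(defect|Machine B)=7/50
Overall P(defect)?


P(B) = Σ P(B|Aᵢ)×P(Aᵢ)
  3/20×37/100 = 111/2000
  7/50×63/100 = 441/5000
Sum = 1437/10000

P(defect) = 1437/10000 ≈ 14.37%


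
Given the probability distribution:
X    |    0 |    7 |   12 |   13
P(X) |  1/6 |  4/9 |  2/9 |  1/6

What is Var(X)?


E[X] = 143/18
E[X²] = 1475/18
Var(X) = E[X²] - (E[X])² = 1475/18 - 20449/324 = 6101/324

Var(X) = 6101/324 ≈ 18.8302


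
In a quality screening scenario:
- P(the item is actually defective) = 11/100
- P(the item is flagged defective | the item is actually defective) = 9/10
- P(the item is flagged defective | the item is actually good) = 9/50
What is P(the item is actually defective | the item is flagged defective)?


Using Bayes' theorem:
P(A|B) = P(B|A)·P(A) / P(B)

P(the item is flagged defective) = 9/10 × 11/100 + 9/50 × 89/100
= 99/1000 + 801/5000 = 162/625

P(the item is actually defective|the item is flagged defective) = (99/1000) / (162/625) = 55/144

P(the item is actually defective|the item is flagged defective) = 55/144 ≈ 38.19%


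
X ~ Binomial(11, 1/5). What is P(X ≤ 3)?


P(X ≤ 3) = Σ P(X=i) for i=0..3
P(X=0) = 4194304/48828125
P(X=1) = 11534336/48828125
P(X=2) = 2883584/9765625
P(X=3) = 2162688/9765625
Sum = 65536/78125

P(X ≤ 3) = 65536/78125 ≈ 83.89%


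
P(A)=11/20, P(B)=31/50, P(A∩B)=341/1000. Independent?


P(A)×P(B) = 341/1000
P(A∩B) = 341/1000
Equal ✓ → Independent

Yes, independent


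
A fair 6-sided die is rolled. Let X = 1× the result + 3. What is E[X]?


E[die] = (1+6)/2 = 7/2
E[X] = 1×7/2 + 3 = 13/2

E[X] = 13/2


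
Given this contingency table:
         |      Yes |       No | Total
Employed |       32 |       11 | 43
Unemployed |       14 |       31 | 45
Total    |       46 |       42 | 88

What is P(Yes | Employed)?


P(Yes | Employed) = 32/(32+11) = 32/43

P(Yes|Employed) = 32/43 ≈ 74.42%


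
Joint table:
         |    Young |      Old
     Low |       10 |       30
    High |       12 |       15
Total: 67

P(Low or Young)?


P(Low∨Young) = P(Low) + P(Young) - P(Low∧Young)
= (40 + 22 - 10)/67 = 52/67

P = 52/67 ≈ 77.61%


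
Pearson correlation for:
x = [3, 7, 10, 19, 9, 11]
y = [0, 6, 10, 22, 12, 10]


n=6, Σx=59, Σy=60, Σxy=778, Σx²=721, Σy²=864
r = (6×778 - 59×60)/√((6×721 - 59²)(6×864 - 60²))
= 1128/√(845×1584) = 1128/√1338480 ≈ 1128/1156.9270 ≈ 0.9750

r ≈ 0.9750


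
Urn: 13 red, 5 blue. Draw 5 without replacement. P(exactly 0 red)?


Hypergeometric: C(13,0)×C(5,5)/C(18,5)
= 1×1/8568 = 1/8568

P(X=0) = 1/8568 ≈ 0.01%


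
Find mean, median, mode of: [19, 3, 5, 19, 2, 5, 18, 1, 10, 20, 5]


Sorted: [1, 2, 3, 5, 5, 5, 10, 18, 19, 19, 20]
Mean = 107/11
Median = 5
Freq: {19: 2, 3: 1, 5: 3, 2: 1, 18: 1, 1: 1, 10: 1, 20: 1}
Mode: [5]

Mean=107/11, Median=5, Mode=5


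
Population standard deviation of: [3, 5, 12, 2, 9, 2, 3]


Mean = 36/7
  (3-36/7)²=225/49
  (5-36/7)²=1/49
  (12-36/7)²=2304/49
  (2-36/7)²=484/49
  (9-36/7)²=729/49
  (2-36/7)²=484/49
  (3-36/7)²=225/49
Σ(x-μ)² = 636/7
σ² = (636/7)/7 = 636/49

σ = √(636/49) ≈ 3.6027


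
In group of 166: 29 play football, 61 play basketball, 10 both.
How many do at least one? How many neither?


|A∪B| = 29+61-10 = 80
Neither = 166-80 = 86

At least one: 80; Neither: 86


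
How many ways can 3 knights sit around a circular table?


Circular arrangements of 3 distinct objects: fix one position to break rotational symmetry.
(n-1)! = 2! = 2

2


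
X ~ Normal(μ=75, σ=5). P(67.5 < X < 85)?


z₁=(67.5-75)/5=-1.5, z₂=(85-75)/5=2.0
P = Φ(2.0) - Φ(-1.5) = 0.977250 - 0.066807 = 0.910443 ≈ 0.9104

P(67.5 < X < 85) ≈ 0.9104


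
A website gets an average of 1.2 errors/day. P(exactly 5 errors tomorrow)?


Poisson(λ=1.2): P(X=5) = e^(-λ)×λ^k/k!
= e^(-1.2) × 1.2^5 / 5!
≈ 0.3011942119 × 2.48832 / 120 ≈ 0.006246

P(X=5) ≈ 0.006246 ≈ 0.62%


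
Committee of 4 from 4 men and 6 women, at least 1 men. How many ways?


Count by #men:
  1M,3W: C(4,1)×C(6,3)=80
  2M,2W: C(4,2)×C(6,2)=90
  3M,1W: C(4,3)×C(6,1)=24
  4M,0W: C(4,4)×C(6,0)=1
Total = 195

195


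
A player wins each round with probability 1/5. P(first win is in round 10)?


Geometric: P(X=10) = (1-p)^(k-1)×p = (4/5)^9×1/5 = 262144/9765625

P(X=10) = 262144/9765625 ≈ 2.68%


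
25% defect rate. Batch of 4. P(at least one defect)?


P(all good) = (3/4)^4 = 81/256
P(≥1 defect) = 175/256

P = 175/256 ≈ 68.36%


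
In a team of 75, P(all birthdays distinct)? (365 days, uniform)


P(all different) = Π(365-i)/365 for i=0..74
= (365/365)×(364/365)×...×(291/365)
= 0.000280

P ≈ 0.0003 ≈ 0.03%


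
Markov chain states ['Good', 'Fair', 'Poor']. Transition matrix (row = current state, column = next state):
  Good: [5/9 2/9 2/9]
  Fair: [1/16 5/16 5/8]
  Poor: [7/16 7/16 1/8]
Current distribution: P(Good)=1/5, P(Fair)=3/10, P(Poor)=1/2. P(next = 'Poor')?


P(next=Poor) = Σᵢ P(now=i)×P(i→Poor)
= 1/5×2/9 + 3/10×5/8 + 1/2×1/8
= 2/45 + 3/16 + 1/16 = 53/180

P = 53/180 ≈ 0.2944


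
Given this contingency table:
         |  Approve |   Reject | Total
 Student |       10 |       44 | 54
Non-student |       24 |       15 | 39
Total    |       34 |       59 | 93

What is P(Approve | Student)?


P(Approve | Student) = 10/(10+44) = 10/54 = 5/27

P(Approve|Student) = 5/27 ≈ 18.52%


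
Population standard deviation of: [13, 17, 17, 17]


Mean = 64/4 = 16
  (13-16)²=9
  (17-16)²=1
  (17-16)²=1
  (17-16)²=1
Σ(x-μ)² = 12
σ² = 12/4 = 3

σ = √(3) ≈ 1.7321


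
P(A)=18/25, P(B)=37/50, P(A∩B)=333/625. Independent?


P(A)×P(B) = 333/625
P(A∩B) = 333/625
Equal ✓ → Independent

Yes, independent


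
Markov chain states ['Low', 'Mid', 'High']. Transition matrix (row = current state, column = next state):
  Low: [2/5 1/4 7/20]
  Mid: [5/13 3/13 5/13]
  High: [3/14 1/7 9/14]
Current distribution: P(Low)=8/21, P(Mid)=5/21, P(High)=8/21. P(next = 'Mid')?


P(next=Mid) = Σᵢ P(now=i)×P(i→Mid)
= 8/21×1/4 + 5/21×3/13 + 8/21×1/7
= 2/21 + 5/91 + 8/147 = 391/1911

P = 391/1911 ≈ 0.2046


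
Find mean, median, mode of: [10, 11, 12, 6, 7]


Sorted: [6, 7, 10, 11, 12]
Mean = 46/5
Median = 10
Freq: {10: 1, 11: 1, 12: 1, 6: 1, 7: 1}
Mode: No mode

Mean=46/5, Median=10, Mode=No mode


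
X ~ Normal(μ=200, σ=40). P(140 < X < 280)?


z₁=(140-200)/40=-1.5, z₂=(280-200)/40=2.0
P = Φ(2.0) - Φ(-1.5) = 0.977250 - 0.066807 = 0.910443 ≈ 0.9104

P(140 < X < 280) ≈ 0.9104


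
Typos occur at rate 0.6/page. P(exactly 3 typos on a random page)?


Poisson(λ=0.6): P(X=3) = e^(-λ)×λ^k/k!
= e^(-0.6) × 0.6^3 / 3!
≈ 0.5488116361 × 0.216 / 6 ≈ 0.019757

P(X=3) ≈ 0.019757 ≈ 1.98%


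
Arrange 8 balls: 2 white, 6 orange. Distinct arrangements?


8!/(2!×6!) = 28

28


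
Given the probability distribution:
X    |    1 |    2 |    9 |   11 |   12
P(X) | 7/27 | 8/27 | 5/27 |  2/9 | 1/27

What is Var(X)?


E[X] = 146/27
E[X²] = 146/3
Var(X) = E[X²] - (E[X])² = 146/3 - 21316/729 = 14162/729

Var(X) = 14162/729 ≈ 19.4266


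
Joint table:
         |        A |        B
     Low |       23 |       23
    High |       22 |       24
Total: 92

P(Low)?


P(Low) = (23+23)/92 = 46/92 = 1/2

P(Low) = 1/2 ≈ 50.00%


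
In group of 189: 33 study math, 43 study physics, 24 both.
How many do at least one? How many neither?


|A∪B| = 33+43-24 = 52
Neither = 189-52 = 137

At least one: 52; Neither: 137


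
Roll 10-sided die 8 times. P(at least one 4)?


P(no 4)^8 = (9/10)^8 = 43046721/100000000
P(≥1) = 1 - 43046721/100000000 = 56953279/100000000

P = 56953279/100000000 ≈ 56.95%


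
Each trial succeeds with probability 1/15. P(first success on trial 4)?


Geometric: P(X=4) = (1-p)^(k-1)×p = (14/15)^3×1/15 = 2744/50625

P(X=4) = 2744/50625 ≈ 5.42%


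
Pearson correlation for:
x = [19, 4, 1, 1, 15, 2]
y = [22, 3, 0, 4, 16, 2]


n=6, Σx=42, Σy=47, Σxy=678, Σx²=608, Σy²=769
r = (6×678 - 42×47)/√((6×608 - 42²)(6×769 - 47²))
= 2094/√(1884×2405) = 2094/√4531020 ≈ 2094/2128.6193 ≈ 0.9837

r ≈ 0.9837


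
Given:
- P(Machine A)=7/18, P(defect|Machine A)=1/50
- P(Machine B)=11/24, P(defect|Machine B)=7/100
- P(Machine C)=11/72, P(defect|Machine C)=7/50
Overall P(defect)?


P(B) = Σ P(B|Aᵢ)×P(Aᵢ)
  1/50×7/18 = 7/900
  7/100×11/24 = 77/2400
  7/50×11/72 = 77/3600
Sum = 49/800

P(defect) = 49/800 ≈ 6.12%


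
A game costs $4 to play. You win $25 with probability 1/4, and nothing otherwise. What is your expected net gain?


E[gain] = (25-4)×1/4 + (-4)×3/4
= 21/4 - 3 = 9/4

Expected net gain = $9/4 ≈ $2.25


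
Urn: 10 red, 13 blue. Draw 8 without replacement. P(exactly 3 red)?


Hypergeometric: C(10,3)×C(13,5)/C(23,8)
= 120×1287/490314 = 2340/7429

P(X=3) = 2340/7429 ≈ 31.50%


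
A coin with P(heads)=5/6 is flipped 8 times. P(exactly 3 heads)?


Binomial: P(X=3) = C(8,3)×p^3×(1-p)^5
= 56 × 125/216 × 1/7776 = 875/209952

P(X=3) = 875/209952 ≈ 0.42%


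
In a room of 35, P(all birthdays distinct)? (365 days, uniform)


P(all different) = Π(365-i)/365 for i=0..34
= (365/365)×(364/365)×...×(331/365)
= 0.185617

P ≈ 0.1856 ≈ 18.56%


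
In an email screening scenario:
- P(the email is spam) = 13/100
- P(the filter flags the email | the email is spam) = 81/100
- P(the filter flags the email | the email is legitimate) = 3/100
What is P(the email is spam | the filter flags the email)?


Using Bayes' theorem:
P(A|B) = P(B|A)·P(A) / P(B)

P(the filter flags the email) = 81/100 × 13/100 + 3/100 × 87/100
= 1053/10000 + 261/10000 = 657/5000

P(the email is spam|the filter flags the email) = (1053/10000) / (657/5000) = 117/146

P(the email is spam|the filter flags the email) = 117/146 ≈ 80.14%


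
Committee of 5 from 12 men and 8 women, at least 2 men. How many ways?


Count by #men:
  2M,3W: C(12,2)×C(8,3)=3696
  3M,2W: C(12,3)×C(8,2)=6160
  4M,1W: C(12,4)×C(8,1)=3960
  5M,0W: C(12,5)×C(8,0)=792
Total = 14608

14608


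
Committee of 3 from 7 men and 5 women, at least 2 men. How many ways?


Count by #men:
  2M,1W: C(7,2)×C(5,1)=105
  3M,0W: C(7,3)×C(5,0)=35
Total = 140

140


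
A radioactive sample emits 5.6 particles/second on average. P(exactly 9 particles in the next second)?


Poisson(λ=5.6): P(X=9) = e^(-λ)×λ^k/k!
= e^(-5.6) × 5.6^9 / 9!
≈ 0.003697863716 × 5416169.44814 / 362880 ≈ 0.055193

P(X=9) ≈ 0.055193 ≈ 5.52%


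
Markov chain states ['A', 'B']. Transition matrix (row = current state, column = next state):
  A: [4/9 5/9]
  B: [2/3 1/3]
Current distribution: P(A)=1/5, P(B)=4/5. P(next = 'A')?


P(next=A) = Σᵢ P(now=i)×P(i→A)
= 1/5×4/9 + 4/5×2/3
= 4/45 + 8/15 = 28/45

P = 28/45 ≈ 0.6222


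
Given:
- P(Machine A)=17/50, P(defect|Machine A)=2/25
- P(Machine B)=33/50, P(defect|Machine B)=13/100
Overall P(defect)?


P(B) = Σ P(B|Aᵢ)×P(Aᵢ)
  2/25×17/50 = 17/625
  13/100×33/50 = 429/5000
Sum = 113/1000

P(defect) = 113/1000 ≈ 11.30%


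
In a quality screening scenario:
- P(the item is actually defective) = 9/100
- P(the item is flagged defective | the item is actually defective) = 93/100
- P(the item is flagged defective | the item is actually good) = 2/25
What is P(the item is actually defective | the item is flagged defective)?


Using Bayes' theorem:
P(A|B) = P(B|A)·P(A) / P(B)

P(the item is flagged defective) = 93/100 × 9/100 + 2/25 × 91/100
= 837/10000 + 91/1250 = 313/2000

P(the item is actually defective|the item is flagged defective) = (837/10000) / (313/2000) = 837/1565

P(the item is actually defective|the item is flagged defective) = 837/1565 ≈ 53.48%


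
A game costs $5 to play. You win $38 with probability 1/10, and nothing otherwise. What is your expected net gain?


E[gain] = (38-5)×1/10 + (-5)×9/10
= 33/10 - 9/2 = -6/5

Expected net gain = $-6/5 ≈ $-1.20


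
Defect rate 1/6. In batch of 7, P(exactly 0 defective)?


Binomial: P(X=0) = C(7,0)×p^0×(1-p)^7
= 1 × 1 × 78125/279936 = 78125/279936

P(X=0) = 78125/279936 ≈ 27.91%


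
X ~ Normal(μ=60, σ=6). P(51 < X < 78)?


z₁=(51-60)/6=-1.5, z₂=(78-60)/6=3.0
P = Φ(3.0) - Φ(-1.5) = 0.998650 - 0.066807 = 0.931843 ≈ 0.9318

P(51 < X < 78) ≈ 0.9318


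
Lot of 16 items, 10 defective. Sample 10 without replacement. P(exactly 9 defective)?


Hypergeometric: C(10,9)×C(6,1)/C(16,10)
= 10×6/8008 = 15/2002

P(X=9) = 15/2002 ≈ 0.75%


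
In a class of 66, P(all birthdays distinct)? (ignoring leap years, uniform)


P(all different) = Π(365-i)/365 for i=0..65
= (365/365)×(364/365)×...×(300/365)
= 0.001904

P ≈ 0.0019 ≈ 0.19%


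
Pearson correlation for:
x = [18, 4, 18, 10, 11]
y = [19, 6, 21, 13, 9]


n=5, Σx=61, Σy=68, Σxy=973, Σx²=885, Σy²=1088
r = (5×973 - 61×68)/√((5×885 - 61²)(5×1088 - 68²))
= 717/√(704×816) = 717/√574464 ≈ 717/757.9340 ≈ 0.9460

r ≈ 0.9460


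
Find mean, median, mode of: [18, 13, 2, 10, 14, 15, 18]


Sorted: [2, 10, 13, 14, 15, 18, 18]
Mean = 90/7
Median = 14
Freq: {18: 2, 13: 1, 2: 1, 10: 1, 14: 1, 15: 1}
Mode: [18]

Mean=90/7, Median=14, Mode=18


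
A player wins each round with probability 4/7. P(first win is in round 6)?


Geometric: P(X=6) = (1-p)^(k-1)×p = (3/7)^5×4/7 = 972/117649

P(X=6) = 972/117649 ≈ 0.83%


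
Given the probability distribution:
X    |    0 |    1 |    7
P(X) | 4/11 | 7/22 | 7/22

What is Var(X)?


E[X] = 28/11
E[X²] = 175/11
Var(X) = E[X²] - (E[X])² = 175/11 - 784/121 = 1141/121

Var(X) = 1141/121 ≈ 9.4298


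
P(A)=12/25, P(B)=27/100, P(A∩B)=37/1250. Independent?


P(A)×P(B) = 81/625
P(A∩B) = 37/1250
Not equal → NOT independent

No, not independent


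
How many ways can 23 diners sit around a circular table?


Circular arrangements of 23 distinct objects: fix one position to break rotational symmetry.
(n-1)! = 22! = 1124000727777607680000

1124000727777607680000


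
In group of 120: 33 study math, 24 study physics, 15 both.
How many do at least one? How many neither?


|A∪B| = 33+24-15 = 42
Neither = 120-42 = 78

At least one: 42; Neither: 78


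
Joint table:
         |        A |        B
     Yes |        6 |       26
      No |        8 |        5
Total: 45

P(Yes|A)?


P(Yes|A) = 6/(6+8) = 6/14 = 3/7

P = 3/7 ≈ 42.86%


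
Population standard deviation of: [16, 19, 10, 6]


Mean = 51/4
  (16-51/4)²=169/16
  (19-51/4)²=625/16
  (10-51/4)²=121/16
  (6-51/4)²=729/16
Σ(x-μ)² = 411/4
σ² = (411/4)/4 = 411/16

σ = √(411/16) ≈ 5.0683


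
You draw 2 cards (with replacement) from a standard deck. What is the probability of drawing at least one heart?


P(not a heart) = 39/52 = 3/4
P(none in 2 draws) = (3/4)^2 = 9/16
P(≥1 heart) = 1 - 9/16 = 7/16

P = 7/16 ≈ 43.75%


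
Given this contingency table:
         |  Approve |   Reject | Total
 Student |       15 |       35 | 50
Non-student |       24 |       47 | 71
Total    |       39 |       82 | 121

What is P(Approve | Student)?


P(Approve | Student) = 15/(15+35) = 15/50 = 3/10

P(Approve|Student) = 3/10 ≈ 30.00%


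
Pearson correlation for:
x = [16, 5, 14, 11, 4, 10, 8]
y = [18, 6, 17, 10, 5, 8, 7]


n=7, Σx=68, Σy=71, Σxy=822, Σx²=778, Σy²=887
r = (7×822 - 68×71)/√((7×778 - 68²)(7×887 - 71²))
= 926/√(822×1168) = 926/√960096 ≈ 926/979.8449 ≈ 0.9450

r ≈ 0.9450


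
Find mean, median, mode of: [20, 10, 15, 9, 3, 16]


Sorted: [3, 9, 10, 15, 16, 20]
Mean = 73/6
Median = 25/2
Freq: {20: 1, 10: 1, 15: 1, 9: 1, 3: 1, 16: 1}
Mode: No mode

Mean=73/6, Median=25/2, Mode=No mode


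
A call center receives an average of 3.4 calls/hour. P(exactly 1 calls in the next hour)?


Poisson(λ=3.4): P(X=1) = e^(-λ)×λ^k/k!
= e^(-3.4) × 3.4^1 / 1!
≈ 0.03337326996 × 3.4 / 1 ≈ 0.113469

P(X=1) ≈ 0.113469 ≈ 11.35%


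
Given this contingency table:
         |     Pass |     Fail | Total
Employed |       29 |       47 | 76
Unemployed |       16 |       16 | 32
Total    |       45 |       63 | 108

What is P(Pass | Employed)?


P(Pass | Employed) = 29/(29+47) = 29/76

P(Pass|Employed) = 29/76 ≈ 38.16%


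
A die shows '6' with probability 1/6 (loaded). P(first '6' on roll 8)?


Geometric: P(X=8) = (1-p)^(k-1)×p = (5/6)^7×1/6 = 78125/1679616

P(X=8) = 78125/1679616 ≈ 4.65%


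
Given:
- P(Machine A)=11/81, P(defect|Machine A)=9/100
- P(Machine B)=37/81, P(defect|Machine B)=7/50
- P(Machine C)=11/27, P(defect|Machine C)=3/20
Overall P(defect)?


P(B) = Σ P(B|Aᵢ)×P(Aᵢ)
  9/100×11/81 = 11/900
  7/50×37/81 = 259/4050
  3/20×11/27 = 11/180
Sum = 278/2025

P(defect) = 278/2025 ≈ 13.73%


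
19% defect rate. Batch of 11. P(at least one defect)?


P(all good) = (81/100)^11 = 984770902183611232881/10000000000000000000000
P(≥1 defect) = 9015229097816388767119/10000000000000000000000

P = 9015229097816388767119/10000000000000000000000 ≈ 90.15%


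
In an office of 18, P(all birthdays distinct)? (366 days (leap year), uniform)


P(all different) = Π(366-i)/366 for i=0..17
= (366/366)×(365/366)×...×(349/366)
= 0.653862

P ≈ 0.6539 ≈ 65.39%


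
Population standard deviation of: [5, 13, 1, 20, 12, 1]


Mean = 52/6 = 26/3
  (5-26/3)²=121/9
  (13-26/3)²=169/9
  (1-26/3)²=529/9
  (20-26/3)²=1156/9
  (12-26/3)²=100/9
  (1-26/3)²=529/9
Σ(x-μ)² = 868/3
σ² = (868/3)/6 = 434/9

σ = √(434/9) ≈ 6.9442


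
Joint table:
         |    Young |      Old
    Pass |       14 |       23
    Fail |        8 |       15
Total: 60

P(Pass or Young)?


P(Pass∨Young) = P(Pass) + P(Young) - P(Pass∧Young)
= (37 + 22 - 14)/60 = 45/60 = 3/4

P = 3/4 ≈ 75.00%


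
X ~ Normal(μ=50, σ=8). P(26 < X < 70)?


z₁=(26-50)/8=-3.0, z₂=(70-50)/8=2.5
P = Φ(2.5) - Φ(-3.0) = 0.993790 - 0.001350 = 0.992440 ≈ 0.9924

P(26 < X < 70) ≈ 0.9924


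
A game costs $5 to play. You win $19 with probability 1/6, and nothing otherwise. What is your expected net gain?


E[gain] = (19-5)×1/6 + (-5)×5/6
= 7/3 - 25/6 = -11/6

Expected net gain = $-11/6 ≈ $-1.83


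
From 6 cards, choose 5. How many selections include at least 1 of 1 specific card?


Complement: C(6,5) - C(5,5) = 6 - 1 = 5

5


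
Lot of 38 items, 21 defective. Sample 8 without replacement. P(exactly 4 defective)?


Hypergeometric: C(21,4)×C(17,4)/C(38,8)
= 5985×2380/48903492 = 3675/12617

P(X=4) = 3675/12617 ≈ 29.13%


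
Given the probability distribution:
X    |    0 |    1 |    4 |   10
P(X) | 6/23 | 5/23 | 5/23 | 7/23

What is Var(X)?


E[X] = 95/23
E[X²] = 785/23
Var(X) = E[X²] - (E[X])² = 785/23 - 9025/529 = 9030/529

Var(X) = 9030/529 ≈ 17.0699


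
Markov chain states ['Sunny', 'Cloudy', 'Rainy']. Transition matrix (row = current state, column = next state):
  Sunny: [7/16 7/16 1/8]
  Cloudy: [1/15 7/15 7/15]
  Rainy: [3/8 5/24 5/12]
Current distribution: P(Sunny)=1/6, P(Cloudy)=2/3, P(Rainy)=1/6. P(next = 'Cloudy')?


P(next=Cloudy) = Σᵢ P(now=i)×P(i→Cloudy)
= 1/6×7/16 + 2/3×7/15 + 1/6×5/24
= 7/96 + 14/45 + 5/144 = 67/160

P = 67/160 ≈ 0.4188


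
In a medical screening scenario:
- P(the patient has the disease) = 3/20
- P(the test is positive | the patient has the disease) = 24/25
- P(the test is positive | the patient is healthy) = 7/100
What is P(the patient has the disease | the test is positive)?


Using Bayes' theorem:
P(A|B) = P(B|A)·P(A) / P(B)

P(the test is positive) = 24/25 × 3/20 + 7/100 × 17/20
= 18/125 + 119/2000 = 407/2000

P(the patient has the disease|the test is positive) = (18/125) / (407/2000) = 288/407

P(the patient has the disease|the test is positive) = 288/407 ≈ 70.76%


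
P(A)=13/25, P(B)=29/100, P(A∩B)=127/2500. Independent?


P(A)×P(B) = 377/2500
P(A∩B) = 127/2500
Not equal → NOT independent

No, not independent


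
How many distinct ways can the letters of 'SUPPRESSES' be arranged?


Letters: 10, freq: {'S': 4, 'U': 1, 'P': 2, 'R': 1, 'E': 2}
10!/(4!×1!×2!×1!×2!) = 3628800/96 = 37800

37800


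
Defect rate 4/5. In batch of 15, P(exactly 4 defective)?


Binomial: P(X=4) = C(15,4)×p^4×(1-p)^11
= 1365 × 256/625 × 1/48828125 = 69888/6103515625

P(X=4) = 69888/6103515625 ≈ 0.00%


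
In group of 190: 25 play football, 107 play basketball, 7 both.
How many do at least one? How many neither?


|A∪B| = 25+107-7 = 125
Neither = 190-125 = 65

At least one: 125; Neither: 65


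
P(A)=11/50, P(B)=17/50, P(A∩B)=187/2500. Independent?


P(A)×P(B) = 187/2500
P(A∩B) = 187/2500
Equal ✓ → Independent

Yes, independent


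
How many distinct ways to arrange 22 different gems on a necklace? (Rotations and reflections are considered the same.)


Free circular arrangements: rotations and reflections both identified.
(n-1)!/2 = 21!/2 = 51090942171709440000/2 = 25545471085854720000

25545471085854720000


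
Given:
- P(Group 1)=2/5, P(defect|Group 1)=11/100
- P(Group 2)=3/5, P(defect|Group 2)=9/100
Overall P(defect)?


P(B) = Σ P(B|Aᵢ)×P(Aᵢ)
  11/100×2/5 = 11/250
  9/100×3/5 = 27/500
Sum = 49/500

P(defect) = 49/500 ≈ 9.80%


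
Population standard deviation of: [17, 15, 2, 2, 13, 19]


Mean = 68/6 = 34/3
  (17-34/3)²=289/9
  (15-34/3)²=121/9
  (2-34/3)²=784/9
  (2-34/3)²=784/9
  (13-34/3)²=25/9
  (19-34/3)²=529/9
Σ(x-μ)² = 844/3
σ² = (844/3)/6 = 422/9

σ = √(422/9) ≈ 6.8475


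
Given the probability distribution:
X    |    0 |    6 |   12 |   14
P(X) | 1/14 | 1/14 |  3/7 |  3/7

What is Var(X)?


E[X] = 81/7
E[X²] = 1038/7
Var(X) = E[X²] - (E[X])² = 1038/7 - 6561/49 = 705/49

Var(X) = 705/49 ≈ 14.3878


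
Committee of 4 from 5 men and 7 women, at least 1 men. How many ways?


Count by #men:
  1M,3W: C(5,1)×C(7,3)=175
  2M,2W: C(5,2)×C(7,2)=210
  3M,1W: C(5,3)×C(7,1)=70
  4M,0W: C(5,4)×C(7,0)=5
Total = 460

460


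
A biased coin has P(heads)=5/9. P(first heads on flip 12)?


Geometric: P(X=12) = (1-p)^(k-1)×p = (4/9)^11×5/9 = 20971520/282429536481

P(X=12) = 20971520/282429536481 ≈ 0.01%


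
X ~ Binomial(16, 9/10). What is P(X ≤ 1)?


P(X ≤ 1) = Σ P(X=i) for i=0..1
P(X=0) = 1/10000000000000000
P(X=1) = 9/625000000000000
Sum = 29/2000000000000000

P(X ≤ 1) = 29/2000000000000000 ≈ 0.00%


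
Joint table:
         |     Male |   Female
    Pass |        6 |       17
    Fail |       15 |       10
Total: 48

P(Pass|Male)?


P(Pass|Male) = 6/(6+15) = 6/21 = 2/7

P = 2/7 ≈ 28.57%


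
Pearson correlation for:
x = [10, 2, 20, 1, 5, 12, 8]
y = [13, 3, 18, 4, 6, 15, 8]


n=7, Σx=58, Σy=67, Σxy=774, Σx²=738, Σy²=843
r = (7×774 - 58×67)/√((7×738 - 58²)(7×843 - 67²))
= 1532/√(1802×1412) = 1532/√2544424 ≈ 1532/1595.1251 ≈ 0.9604

r ≈ 0.9604


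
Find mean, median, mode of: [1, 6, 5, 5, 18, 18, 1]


Sorted: [1, 1, 5, 5, 6, 18, 18]
Mean = 54/7
Median = 5
Freq: {1: 2, 6: 1, 5: 2, 18: 2}
Mode: [1, 5, 18]

Mean=54/7, Median=5, Mode=[1, 5, 18]


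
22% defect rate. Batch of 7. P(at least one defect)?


P(all good) = (39/50)^7 = 137231006679/781250000000
P(≥1 defect) = 644018993321/781250000000

P = 644018993321/781250000000 ≈ 82.43%


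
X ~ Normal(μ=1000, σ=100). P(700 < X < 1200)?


z₁=(700-1000)/100=-3.0, z₂=(1200-1000)/100=2.0
P = Φ(2.0) - Φ(-3.0) = 0.977250 - 0.001350 = 0.975900 ≈ 0.9759

P(700 < X < 1200) ≈ 0.9759


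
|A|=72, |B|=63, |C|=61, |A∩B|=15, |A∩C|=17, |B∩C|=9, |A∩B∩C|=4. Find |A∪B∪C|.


|A∪B∪C| = 72+63+61-15-17-9+4 = 159

|A∪B∪C| = 159


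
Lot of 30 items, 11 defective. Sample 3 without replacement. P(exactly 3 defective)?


Hypergeometric: C(11,3)×C(19,0)/C(30,3)
= 165×1/4060 = 33/812

P(X=3) = 33/812 ≈ 4.06%


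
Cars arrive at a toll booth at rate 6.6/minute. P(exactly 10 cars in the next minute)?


Poisson(λ=6.6): P(X=10) = e^(-λ)×λ^k/k!
= e^(-6.6) × 6.6^10 / 10!
≈ 0.001360368038 × 156833688.091 / 3628800 ≈ 0.058794

P(X=10) ≈ 0.058794 ≈ 5.88%


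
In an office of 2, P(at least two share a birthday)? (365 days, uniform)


P(all different) = Π(365-i)/365 for i=0..1
= 0.997260
P(match) = 1 - 0.997260 = 0.002740

P ≈ 0.0027 ≈ 0.27%


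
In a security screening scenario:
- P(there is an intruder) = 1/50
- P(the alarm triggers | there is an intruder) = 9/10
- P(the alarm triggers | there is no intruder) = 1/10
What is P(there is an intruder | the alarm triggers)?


Using Bayes' theorem:
P(A|B) = P(B|A)·P(A) / P(B)

P(the alarm triggers) = 9/10 × 1/50 + 1/10 × 49/50
= 9/500 + 49/500 = 29/250

P(there is an intruder|the alarm triggers) = (9/500) / (29/250) = 9/58

P(there is an intruder|the alarm triggers) = 9/58 ≈ 15.52%


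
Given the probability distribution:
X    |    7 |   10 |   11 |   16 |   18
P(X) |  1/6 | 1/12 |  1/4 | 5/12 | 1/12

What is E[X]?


E[X] = Σ x·P(X=x)
= (7)×(1/6) + (10)×(1/12) + (11)×(1/4) + (16)×(5/12) + (18)×(1/12)
= 155/12

E[X] = 155/12


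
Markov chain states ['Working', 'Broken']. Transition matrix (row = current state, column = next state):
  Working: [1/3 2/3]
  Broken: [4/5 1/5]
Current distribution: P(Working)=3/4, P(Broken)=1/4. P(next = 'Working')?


P(next=Working) = Σᵢ P(now=i)×P(i→Working)
= 3/4×1/3 + 1/4×4/5
= 1/4 + 1/5 = 9/20

P = 9/20 ≈ 0.4500


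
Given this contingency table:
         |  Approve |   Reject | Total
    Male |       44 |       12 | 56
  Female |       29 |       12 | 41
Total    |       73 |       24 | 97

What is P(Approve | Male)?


P(Approve | Male) = 44/(44+12) = 44/56 = 11/14

P(Approve|Male) = 11/14 ≈ 78.57%


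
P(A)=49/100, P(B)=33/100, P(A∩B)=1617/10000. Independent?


P(A)×P(B) = 1617/10000
P(A∩B) = 1617/10000
Equal ✓ → Independent

Yes, independent


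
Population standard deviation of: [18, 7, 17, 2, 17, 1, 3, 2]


Mean = 67/8
  (18-67/8)²=5929/64
  (7-67/8)²=121/64
  (17-67/8)²=4761/64
  (2-67/8)²=2601/64
  (17-67/8)²=4761/64
  (1-67/8)²=3481/64
  (3-67/8)²=1849/64
  (2-67/8)²=2601/64
Σ(x-μ)² = 3263/8
σ² = (3263/8)/8 = 3263/64

σ = √(3263/64) ≈ 7.1403


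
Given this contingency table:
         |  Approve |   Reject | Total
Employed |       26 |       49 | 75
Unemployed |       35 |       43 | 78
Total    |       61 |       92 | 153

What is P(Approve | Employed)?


P(Approve | Employed) = 26/(26+49) = 26/75

P(Approve|Employed) = 26/75 ≈ 34.67%


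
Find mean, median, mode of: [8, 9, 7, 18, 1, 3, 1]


Sorted: [1, 1, 3, 7, 8, 9, 18]
Mean = 47/7
Median = 7
Freq: {8: 1, 9: 1, 7: 1, 18: 1, 1: 2, 3: 1}
Mode: [1]

Mean=47/7, Median=7, Mode=1


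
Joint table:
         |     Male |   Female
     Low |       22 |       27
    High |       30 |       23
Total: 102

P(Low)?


P(Low) = (22+27)/102 = 49/102

P(Low) = 49/102 ≈ 48.04%


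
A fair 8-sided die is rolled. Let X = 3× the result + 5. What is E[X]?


E[die] = (1+8)/2 = 9/2
E[X] = 3×9/2 + 5 = 37/2

E[X] = 37/2


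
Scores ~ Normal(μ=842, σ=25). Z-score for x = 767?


z = (x - μ)/σ = (767 - 842)/25 = -3.0

z = -3.0


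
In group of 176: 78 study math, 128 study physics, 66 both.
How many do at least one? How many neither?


|A∪B| = 78+128-66 = 140
Neither = 176-140 = 36

At least one: 140; Neither: 36


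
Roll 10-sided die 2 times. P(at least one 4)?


P(no 4)^2 = (9/10)^2 = 81/100
P(≥1) = 1 - 81/100 = 19/100

P = 19/100 ≈ 19.00%


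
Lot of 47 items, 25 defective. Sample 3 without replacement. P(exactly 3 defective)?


Hypergeometric: C(25,3)×C(22,0)/C(47,3)
= 2300×1/16215 = 20/141

P(X=3) = 20/141 ≈ 14.18%


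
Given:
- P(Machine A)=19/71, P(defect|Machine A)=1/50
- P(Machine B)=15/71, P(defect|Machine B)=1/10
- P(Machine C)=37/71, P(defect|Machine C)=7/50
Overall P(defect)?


P(B) = Σ P(B|Aᵢ)×P(Aᵢ)
  1/50×19/71 = 19/3550
  1/10×15/71 = 3/142
  7/50×37/71 = 259/3550
Sum = 353/3550

P(defect) = 353/3550 ≈ 9.94%


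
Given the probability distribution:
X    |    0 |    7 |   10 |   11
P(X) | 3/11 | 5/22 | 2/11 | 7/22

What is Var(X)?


E[X] = 76/11
E[X²] = 746/11
Var(X) = E[X²] - (E[X])² = 746/11 - 5776/121 = 2430/121

Var(X) = 2430/121 ≈ 20.0826


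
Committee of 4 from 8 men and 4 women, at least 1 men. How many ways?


Count by #men:
  1M,3W: C(8,1)×C(4,3)=32
  2M,2W: C(8,2)×C(4,2)=168
  3M,1W: C(8,3)×C(4,1)=224
  4M,0W: C(8,4)×C(4,0)=70
Total = 494

494


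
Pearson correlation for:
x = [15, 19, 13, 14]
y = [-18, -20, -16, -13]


n=4, Σx=61, Σy=-67, Σxy=-1040, Σx²=951, Σy²=1149
r = (4×(-1040) - 61×(-67))/√((4×951 - 61²)(4×1149 - (-67)²))
= -73/√(83×107) = -73/√8881 ≈ -73/94.2391 ≈ -0.7746

r ≈ -0.7746


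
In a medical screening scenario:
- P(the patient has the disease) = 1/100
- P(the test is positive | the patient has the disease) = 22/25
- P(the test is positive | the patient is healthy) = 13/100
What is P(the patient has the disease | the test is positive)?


Using Bayes' theorem:
P(A|B) = P(B|A)·P(A) / P(B)

P(the test is positive) = 22/25 × 1/100 + 13/100 × 99/100
= 11/1250 + 1287/10000 = 11/80

P(the patient has the disease|the test is positive) = (11/1250) / (11/80) = 8/125

P(the patient has the disease|the test is positive) = 8/125 ≈ 6.40%


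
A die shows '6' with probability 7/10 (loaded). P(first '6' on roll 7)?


Geometric: P(X=7) = (1-p)^(k-1)×p = (3/10)^6×7/10 = 5103/10000000

P(X=7) = 5103/10000000 ≈ 0.05%


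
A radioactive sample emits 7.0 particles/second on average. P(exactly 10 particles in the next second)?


Poisson(λ=7.0): P(X=10) = e^(-λ)×λ^k/k!
= e^(-7.0) × 7.0^10 / 10!
≈ 0.0009118819656 × 282475249 / 3628800 ≈ 0.070983

P(X=10) ≈ 0.070983 ≈ 7.10%


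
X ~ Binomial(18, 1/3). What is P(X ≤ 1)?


P(X ≤ 1) = Σ P(X=i) for i=0..1
P(X=0) = 262144/387420489
P(X=1) = 262144/43046721
Sum = 2621440/387420489

P(X ≤ 1) = 2621440/387420489 ≈ 0.68%


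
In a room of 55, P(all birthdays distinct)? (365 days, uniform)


P(all different) = Π(365-i)/365 for i=0..54
= (365/365)×(364/365)×...×(311/365)
= 0.013738

P ≈ 0.0137 ≈ 1.37%
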